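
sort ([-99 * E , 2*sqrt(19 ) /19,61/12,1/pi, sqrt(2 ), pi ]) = [ - 99*E, 1/pi, 2*sqrt(19 ) /19, sqrt( 2), pi, 61/12]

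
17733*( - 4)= -70932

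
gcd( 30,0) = 30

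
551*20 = 11020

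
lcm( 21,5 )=105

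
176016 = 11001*16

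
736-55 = 681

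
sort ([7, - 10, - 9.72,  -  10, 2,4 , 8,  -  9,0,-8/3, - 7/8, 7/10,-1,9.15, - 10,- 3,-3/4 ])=[ - 10, - 10,-10,- 9.72, - 9, - 3,  -  8/3, - 1, -7/8, - 3/4, 0,7/10, 2, 4,  7, 8, 9.15 ]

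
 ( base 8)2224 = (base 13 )6c2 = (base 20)2ic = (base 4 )102110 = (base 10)1172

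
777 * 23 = 17871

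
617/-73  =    -  617/73 = - 8.45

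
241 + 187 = 428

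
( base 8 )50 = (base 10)40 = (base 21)1J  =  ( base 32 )18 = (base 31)19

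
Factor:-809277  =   - 3^1*7^1 * 89^1*433^1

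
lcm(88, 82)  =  3608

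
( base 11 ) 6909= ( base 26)DBA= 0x237C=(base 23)H3M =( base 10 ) 9084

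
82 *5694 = 466908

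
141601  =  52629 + 88972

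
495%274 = 221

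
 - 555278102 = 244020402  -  799298504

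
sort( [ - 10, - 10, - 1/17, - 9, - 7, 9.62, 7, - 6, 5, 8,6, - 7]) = [ - 10,  -  10, - 9, - 7, - 7, - 6,- 1/17, 5,6, 7 , 8, 9.62 ] 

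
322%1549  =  322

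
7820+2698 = 10518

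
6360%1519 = 284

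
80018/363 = 220 + 158/363 = 220.44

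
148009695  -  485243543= - 337233848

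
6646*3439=22855594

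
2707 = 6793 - 4086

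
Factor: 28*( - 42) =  - 2^3*3^1*7^2=- 1176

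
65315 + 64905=130220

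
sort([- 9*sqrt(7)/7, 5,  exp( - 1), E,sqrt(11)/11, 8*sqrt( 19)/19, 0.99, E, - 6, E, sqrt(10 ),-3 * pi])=[- 3*pi, - 6, - 9*sqrt( 7)/7 , sqrt ( 11 )/11, exp( - 1),0.99, 8*sqrt(19) /19, E, E,E, sqrt(10),5 ] 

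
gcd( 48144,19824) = 2832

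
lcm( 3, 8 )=24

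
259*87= 22533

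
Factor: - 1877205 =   -  3^1*5^1*11^1*31^1*367^1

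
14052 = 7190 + 6862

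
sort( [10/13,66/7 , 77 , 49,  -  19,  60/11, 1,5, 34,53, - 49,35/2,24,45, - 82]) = [ - 82,- 49,-19,10/13,1,5,60/11,66/7,35/2, 24,34,45,49 , 53 , 77 ]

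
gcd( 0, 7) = 7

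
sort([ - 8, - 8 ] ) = [ - 8,  -  8]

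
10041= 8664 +1377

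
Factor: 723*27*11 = 214731= 3^4* 11^1*241^1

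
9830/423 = 23+101/423=23.24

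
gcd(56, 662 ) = 2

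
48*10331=495888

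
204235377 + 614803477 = 819038854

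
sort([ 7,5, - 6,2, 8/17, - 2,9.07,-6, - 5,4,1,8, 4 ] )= [ - 6, - 6 , - 5, - 2,8/17,  1,2, 4,4,5,  7 , 8,9.07]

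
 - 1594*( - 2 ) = 3188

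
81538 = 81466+72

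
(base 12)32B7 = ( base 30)671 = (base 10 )5611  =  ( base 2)1010111101011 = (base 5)134421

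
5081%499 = 91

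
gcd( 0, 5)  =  5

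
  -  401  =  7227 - 7628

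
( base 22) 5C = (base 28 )4a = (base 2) 1111010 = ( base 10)122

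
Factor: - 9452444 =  - 2^2 * 53^1 *44587^1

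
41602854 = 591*70394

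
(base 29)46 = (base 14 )8a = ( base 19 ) 68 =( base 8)172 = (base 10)122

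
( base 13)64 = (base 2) 1010010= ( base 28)2q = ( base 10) 82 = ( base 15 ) 57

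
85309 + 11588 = 96897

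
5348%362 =280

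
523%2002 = 523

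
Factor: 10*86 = 2^2*5^1*43^1 = 860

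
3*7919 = 23757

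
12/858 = 2/143 = 0.01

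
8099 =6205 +1894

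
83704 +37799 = 121503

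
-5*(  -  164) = 820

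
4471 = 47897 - 43426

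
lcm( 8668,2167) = 8668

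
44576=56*796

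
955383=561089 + 394294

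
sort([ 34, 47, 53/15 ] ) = [53/15, 34 , 47]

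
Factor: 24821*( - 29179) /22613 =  - 724251959/22613  =  - 22613^(- 1 ) * 24821^1*29179^1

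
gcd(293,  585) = 1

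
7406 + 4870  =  12276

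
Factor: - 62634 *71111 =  - 4453966374 = -2^1 * 3^1 * 11^1 * 13^1*17^1 * 47^1*73^1*89^1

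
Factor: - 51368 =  - 2^3*6421^1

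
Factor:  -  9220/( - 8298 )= 2^1*3^( - 2 )* 5^1 = 10/9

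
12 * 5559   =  66708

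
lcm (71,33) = 2343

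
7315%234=61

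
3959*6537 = 25879983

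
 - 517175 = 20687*( - 25 )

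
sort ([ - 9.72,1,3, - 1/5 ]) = [ - 9.72, - 1/5,1,3]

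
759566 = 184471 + 575095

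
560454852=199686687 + 360768165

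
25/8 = 25/8 = 3.12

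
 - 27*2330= - 62910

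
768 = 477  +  291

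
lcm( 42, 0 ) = 0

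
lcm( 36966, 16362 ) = 998082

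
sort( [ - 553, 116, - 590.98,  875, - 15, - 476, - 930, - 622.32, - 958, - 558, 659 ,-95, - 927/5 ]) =[-958, - 930, - 622.32 , - 590.98, - 558, - 553 , - 476, - 927/5,-95, - 15,116, 659,  875]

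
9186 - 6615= 2571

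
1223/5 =244  +  3/5 = 244.60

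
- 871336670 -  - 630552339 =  - 240784331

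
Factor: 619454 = 2^1*11^1 *37^1*761^1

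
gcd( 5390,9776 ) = 2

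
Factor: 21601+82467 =104068 = 2^2 * 26017^1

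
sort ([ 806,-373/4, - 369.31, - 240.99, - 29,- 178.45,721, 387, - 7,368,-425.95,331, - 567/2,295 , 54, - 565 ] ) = [  -  565,- 425.95, - 369.31, - 567/2, - 240.99, - 178.45, - 373/4, - 29, - 7,54, 295,331,368, 387, 721,  806 ]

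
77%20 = 17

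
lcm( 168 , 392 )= 1176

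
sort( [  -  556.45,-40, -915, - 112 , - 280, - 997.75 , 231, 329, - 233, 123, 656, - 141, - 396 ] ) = [-997.75, - 915 ,-556.45, - 396, - 280, - 233,-141  , - 112, - 40,123,231, 329, 656]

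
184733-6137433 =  - 5952700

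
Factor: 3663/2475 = 37/25 = 5^(-2)*37^1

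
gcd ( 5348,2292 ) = 764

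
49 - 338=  - 289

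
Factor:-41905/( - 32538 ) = 2^( - 1 )*3^(- 1)*5^1*11^( - 1 )*17^1= 85/66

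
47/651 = 47/651 = 0.07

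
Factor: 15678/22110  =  39/55 = 3^1*5^( - 1)*11^( - 1)*13^1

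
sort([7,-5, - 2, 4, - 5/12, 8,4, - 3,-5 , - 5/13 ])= [ - 5, - 5,- 3,-2, - 5/12,  -  5/13, 4 , 4,7,8]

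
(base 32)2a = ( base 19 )3h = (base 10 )74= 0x4A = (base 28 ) 2I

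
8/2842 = 4/1421 = 0.00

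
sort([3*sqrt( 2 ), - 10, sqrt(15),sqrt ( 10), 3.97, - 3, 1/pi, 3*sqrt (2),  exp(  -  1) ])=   [ - 10, - 3, 1/pi,  exp( - 1),  sqrt (10) , sqrt(  15),3.97, 3*sqrt( 2), 3*sqrt( 2)]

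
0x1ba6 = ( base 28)90M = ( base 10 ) 7078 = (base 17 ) 1786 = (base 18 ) 13F4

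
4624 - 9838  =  -5214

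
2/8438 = 1/4219 = 0.00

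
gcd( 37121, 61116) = 1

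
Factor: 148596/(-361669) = -2^2  *3^1*7^( - 1)*11^( - 2 )*29^1=- 348/847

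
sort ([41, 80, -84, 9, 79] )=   [ - 84, 9,  41, 79,80 ]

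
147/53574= 49/17858 = 0.00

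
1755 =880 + 875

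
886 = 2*443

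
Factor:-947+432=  - 515 = -5^1*103^1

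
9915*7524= 74600460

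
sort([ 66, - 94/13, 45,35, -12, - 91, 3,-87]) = [ - 91, - 87, - 12, - 94/13, 3,35,  45, 66]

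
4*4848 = 19392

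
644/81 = 644/81 = 7.95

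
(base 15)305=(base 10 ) 680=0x2a8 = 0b1010101000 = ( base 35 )jf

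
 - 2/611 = -2/611 = -0.00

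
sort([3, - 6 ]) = [ - 6, 3 ]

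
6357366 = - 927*(-6858 )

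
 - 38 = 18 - 56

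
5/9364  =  5/9364 = 0.00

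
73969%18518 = 18415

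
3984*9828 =39154752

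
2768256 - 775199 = 1993057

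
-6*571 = -3426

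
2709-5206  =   - 2497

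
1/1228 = 1/1228 = 0.00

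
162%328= 162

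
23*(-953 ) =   -  21919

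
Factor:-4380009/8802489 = - 1460003/2934163= - 47^( - 1 )*163^( - 1) * 383^(-1)*1460003^1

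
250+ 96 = 346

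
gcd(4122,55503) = 9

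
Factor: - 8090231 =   -  8090231^1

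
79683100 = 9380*8495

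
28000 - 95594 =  - 67594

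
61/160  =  61/160 = 0.38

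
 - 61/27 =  - 61/27  =  -  2.26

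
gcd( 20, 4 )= 4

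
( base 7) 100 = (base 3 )1211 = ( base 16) 31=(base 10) 49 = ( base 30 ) 1J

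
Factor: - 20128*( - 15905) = 2^5*5^1*17^1*37^1 *3181^1 = 320135840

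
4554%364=186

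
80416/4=20104=20104.00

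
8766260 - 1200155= 7566105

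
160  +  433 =593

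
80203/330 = 80203/330 = 243.04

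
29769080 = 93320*319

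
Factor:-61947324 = -2^2 * 3^2 * 37^1 * 46507^1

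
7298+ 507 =7805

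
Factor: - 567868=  - 2^2  *7^1 * 17^1*1193^1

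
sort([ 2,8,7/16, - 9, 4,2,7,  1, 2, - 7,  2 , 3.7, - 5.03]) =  [ - 9 ,- 7, - 5.03,7/16,1,2,2,2, 2,3.7,4,  7,8] 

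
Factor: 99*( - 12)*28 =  - 2^4*3^3*7^1 *11^1=-  33264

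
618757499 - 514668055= 104089444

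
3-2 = 1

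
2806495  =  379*7405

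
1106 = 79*14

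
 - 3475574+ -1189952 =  - 4665526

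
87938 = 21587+66351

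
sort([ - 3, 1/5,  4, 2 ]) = [ - 3,1/5,2, 4] 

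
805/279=805/279 =2.89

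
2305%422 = 195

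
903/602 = 3/2  =  1.50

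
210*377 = 79170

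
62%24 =14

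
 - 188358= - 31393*6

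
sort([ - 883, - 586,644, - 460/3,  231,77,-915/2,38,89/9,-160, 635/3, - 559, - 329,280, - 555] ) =[ - 883, - 586,-559, - 555, - 915/2,-329,  -  160, - 460/3,89/9,38,77,635/3, 231,280,644]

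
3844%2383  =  1461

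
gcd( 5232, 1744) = 1744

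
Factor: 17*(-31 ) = -17^1*31^1 = -  527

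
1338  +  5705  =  7043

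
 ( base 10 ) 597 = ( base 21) 179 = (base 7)1512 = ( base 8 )1125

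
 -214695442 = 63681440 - 278376882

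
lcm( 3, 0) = 0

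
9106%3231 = 2644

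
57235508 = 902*63454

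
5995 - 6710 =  - 715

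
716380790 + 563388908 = 1279769698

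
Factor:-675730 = -2^1*5^1*11^1*6143^1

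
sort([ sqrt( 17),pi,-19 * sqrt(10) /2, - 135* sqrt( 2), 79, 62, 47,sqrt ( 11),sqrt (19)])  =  [ - 135 * sqrt( 2 ), - 19 * sqrt (10)/2,  pi, sqrt( 11 ),sqrt(17 ),  sqrt( 19),47,62, 79] 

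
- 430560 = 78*( - 5520 ) 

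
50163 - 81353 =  - 31190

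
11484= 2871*4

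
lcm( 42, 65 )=2730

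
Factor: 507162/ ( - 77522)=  - 543/83 = - 3^1*83^(  -  1)*181^1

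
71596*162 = 11598552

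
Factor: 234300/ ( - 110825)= -2^2*3^1 * 13^(- 1 ) * 31^ (- 1)* 71^1 = - 852/403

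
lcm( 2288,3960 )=102960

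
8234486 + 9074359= 17308845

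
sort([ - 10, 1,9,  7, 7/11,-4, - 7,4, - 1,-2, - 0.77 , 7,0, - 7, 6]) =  [-10, - 7, - 7, - 4, - 2, - 1, - 0.77 , 0, 7/11,  1 , 4,6,7,7,9]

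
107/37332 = 107/37332=0.00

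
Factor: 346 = 2^1*173^1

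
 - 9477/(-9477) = 1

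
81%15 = 6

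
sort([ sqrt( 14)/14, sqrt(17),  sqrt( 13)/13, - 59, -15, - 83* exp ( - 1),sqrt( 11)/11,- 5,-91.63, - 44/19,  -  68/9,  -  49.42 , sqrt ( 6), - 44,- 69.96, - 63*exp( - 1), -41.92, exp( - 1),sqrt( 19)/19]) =[  -  91.63, -69.96, - 59, - 49.42,-44, - 41.92, - 83*exp (-1),  -  63* exp( - 1),-15,  -  68/9, - 5,  -  44/19,sqrt(19)/19,  sqrt( 14)/14,  sqrt (13)/13,sqrt( 11)/11, exp( - 1),  sqrt( 6),sqrt( 17 )]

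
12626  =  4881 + 7745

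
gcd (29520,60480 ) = 720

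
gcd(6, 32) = 2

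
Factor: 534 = 2^1*3^1*89^1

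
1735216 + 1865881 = 3601097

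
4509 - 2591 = 1918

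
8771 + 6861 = 15632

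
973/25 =973/25  =  38.92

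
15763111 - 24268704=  - 8505593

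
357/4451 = 357/4451 = 0.08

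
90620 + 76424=167044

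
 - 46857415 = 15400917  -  62258332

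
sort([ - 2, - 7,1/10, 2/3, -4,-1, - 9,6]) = [ - 9, - 7, - 4,-2, - 1,1/10,2/3,6 ] 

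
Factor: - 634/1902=-3^ ( - 1 ) = - 1/3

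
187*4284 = 801108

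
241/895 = 241/895  =  0.27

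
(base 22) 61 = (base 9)157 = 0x85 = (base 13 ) a3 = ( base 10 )133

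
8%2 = 0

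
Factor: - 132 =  - 2^2 *3^1*11^1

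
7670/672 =11 + 139/336 = 11.41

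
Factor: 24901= 37^1*673^1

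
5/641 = 5/641 = 0.01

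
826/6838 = 413/3419 = 0.12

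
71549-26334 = 45215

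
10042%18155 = 10042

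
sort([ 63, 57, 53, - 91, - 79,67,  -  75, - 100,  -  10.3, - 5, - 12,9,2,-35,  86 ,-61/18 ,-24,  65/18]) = [ - 100,  -  91, - 79,  -  75, - 35, - 24, - 12, - 10.3, - 5,- 61/18, 2,65/18  ,  9 , 53,57 , 63,67, 86 ]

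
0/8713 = 0 = 0.00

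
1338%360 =258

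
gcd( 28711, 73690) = 1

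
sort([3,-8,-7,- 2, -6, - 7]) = [ - 8,-7,  -  7,-6 , - 2,3 ] 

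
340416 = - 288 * ( - 1182) 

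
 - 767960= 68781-836741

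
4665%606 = 423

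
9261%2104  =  845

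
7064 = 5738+1326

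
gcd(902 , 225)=1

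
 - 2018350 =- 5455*370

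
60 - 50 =10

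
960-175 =785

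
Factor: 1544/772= 2^1 = 2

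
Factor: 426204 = 2^2 * 3^2* 11839^1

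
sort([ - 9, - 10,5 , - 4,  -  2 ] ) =[ - 10,-9, - 4,  -  2,5] 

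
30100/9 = 3344+4/9 = 3344.44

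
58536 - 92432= - 33896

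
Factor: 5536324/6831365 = 2^2*5^( - 1 )*17^ ( - 1 )*59^1*23459^1*80369^(  -  1 ) 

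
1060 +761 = 1821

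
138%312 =138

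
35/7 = 5 = 5.00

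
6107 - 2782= 3325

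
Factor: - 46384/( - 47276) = 52/53 = 2^2*13^1*53^(-1 ) 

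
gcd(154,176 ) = 22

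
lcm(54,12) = 108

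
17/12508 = 17/12508 = 0.00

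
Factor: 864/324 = 8/3 = 2^3*3^( - 1) 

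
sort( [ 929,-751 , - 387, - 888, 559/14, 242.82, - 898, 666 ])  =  [ - 898,  -  888 ,-751, - 387, 559/14, 242.82 , 666, 929]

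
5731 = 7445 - 1714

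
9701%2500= 2201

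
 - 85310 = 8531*(  -  10) 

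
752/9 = 752/9 = 83.56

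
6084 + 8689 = 14773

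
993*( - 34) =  - 33762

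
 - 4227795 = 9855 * ( - 429) 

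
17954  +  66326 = 84280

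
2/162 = 1/81= 0.01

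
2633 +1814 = 4447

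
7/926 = 7/926 = 0.01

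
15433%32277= 15433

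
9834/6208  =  4917/3104=1.58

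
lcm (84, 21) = 84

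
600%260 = 80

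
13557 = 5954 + 7603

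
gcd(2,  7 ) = 1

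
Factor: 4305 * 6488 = 27930840 =2^3 * 3^1*5^1*7^1*41^1*811^1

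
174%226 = 174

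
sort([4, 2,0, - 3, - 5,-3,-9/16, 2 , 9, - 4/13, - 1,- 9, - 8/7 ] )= [-9, - 5,-3, - 3 ,-8/7,-1, - 9/16,  -  4/13,0 , 2, 2,4, 9]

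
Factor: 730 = 2^1*5^1*73^1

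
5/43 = 5/43  =  0.12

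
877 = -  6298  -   - 7175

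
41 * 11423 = 468343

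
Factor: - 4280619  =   - 3^1*7^1 * 47^1 * 4337^1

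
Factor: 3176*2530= 8035280 = 2^4*5^1*11^1*23^1 * 397^1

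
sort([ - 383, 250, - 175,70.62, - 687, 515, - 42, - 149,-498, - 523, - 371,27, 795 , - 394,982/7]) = [ - 687, - 523,  -  498, - 394, - 383, - 371, - 175,-149, - 42,27, 70.62, 982/7, 250, 515,795]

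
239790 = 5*47958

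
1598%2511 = 1598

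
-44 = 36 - 80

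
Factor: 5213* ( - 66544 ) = -2^4*13^1*401^1*4159^1  =  -346893872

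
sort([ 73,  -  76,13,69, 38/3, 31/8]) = [- 76, 31/8 , 38/3,13, 69,73]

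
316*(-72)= - 22752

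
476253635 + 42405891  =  518659526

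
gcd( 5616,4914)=702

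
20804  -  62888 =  - 42084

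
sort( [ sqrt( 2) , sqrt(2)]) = [sqrt( 2), sqrt( 2) ] 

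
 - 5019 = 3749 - 8768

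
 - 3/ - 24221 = 3/24221 = 0.00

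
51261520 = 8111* 6320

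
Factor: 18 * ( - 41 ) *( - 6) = 2^2*3^3*41^1 = 4428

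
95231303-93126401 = 2104902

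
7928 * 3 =23784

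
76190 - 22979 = 53211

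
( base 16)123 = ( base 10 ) 291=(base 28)AB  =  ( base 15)146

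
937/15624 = 937/15624  =  0.06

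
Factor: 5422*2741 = 14861702 = 2^1 * 2711^1*2741^1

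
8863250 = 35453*250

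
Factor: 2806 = 2^1*23^1*61^1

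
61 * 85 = 5185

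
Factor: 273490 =2^1 * 5^1*7^1*3907^1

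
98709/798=32903/266 = 123.70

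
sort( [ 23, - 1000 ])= [ - 1000,23]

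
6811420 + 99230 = 6910650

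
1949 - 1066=883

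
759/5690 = 759/5690 = 0.13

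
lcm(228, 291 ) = 22116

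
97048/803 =120 + 688/803 = 120.86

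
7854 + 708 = 8562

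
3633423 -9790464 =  - 6157041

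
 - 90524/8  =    -  11316 + 1/2 = - 11315.50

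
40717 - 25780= 14937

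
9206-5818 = 3388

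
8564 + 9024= 17588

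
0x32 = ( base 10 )50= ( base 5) 200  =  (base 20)2a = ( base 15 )35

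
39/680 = 39/680 =0.06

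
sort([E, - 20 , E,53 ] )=[ - 20,E,E,53]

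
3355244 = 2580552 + 774692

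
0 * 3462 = 0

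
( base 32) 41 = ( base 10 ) 129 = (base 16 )81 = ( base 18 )73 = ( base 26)4p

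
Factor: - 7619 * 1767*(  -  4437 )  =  59734323801 = 3^3*  17^1*19^2*29^1*31^1*401^1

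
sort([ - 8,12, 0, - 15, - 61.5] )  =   [ - 61.5,  -  15,-8,0,12]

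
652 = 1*652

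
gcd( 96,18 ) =6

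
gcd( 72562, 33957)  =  7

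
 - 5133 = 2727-7860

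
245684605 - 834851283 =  - 589166678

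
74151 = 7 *10593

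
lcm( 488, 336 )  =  20496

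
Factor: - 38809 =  - 197^2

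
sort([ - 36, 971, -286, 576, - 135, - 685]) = [ - 685, - 286, - 135 , - 36, 576, 971] 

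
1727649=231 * 7479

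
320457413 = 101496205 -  - 218961208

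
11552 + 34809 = 46361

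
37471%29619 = 7852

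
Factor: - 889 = -7^1*127^1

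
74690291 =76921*971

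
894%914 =894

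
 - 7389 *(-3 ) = 22167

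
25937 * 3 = 77811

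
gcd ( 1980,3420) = 180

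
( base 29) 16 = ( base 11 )32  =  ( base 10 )35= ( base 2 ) 100011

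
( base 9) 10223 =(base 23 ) ch5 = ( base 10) 6744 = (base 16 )1a58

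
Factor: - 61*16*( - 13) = 2^4*13^1*61^1 =12688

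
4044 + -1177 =2867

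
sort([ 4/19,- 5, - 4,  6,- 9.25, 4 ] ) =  [ - 9.25, - 5, - 4 , 4/19,4,  6 ]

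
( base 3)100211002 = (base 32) 6VL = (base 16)1BF5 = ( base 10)7157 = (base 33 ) 6it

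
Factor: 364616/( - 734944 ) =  - 383/772 = - 2^( -2)*193^( - 1 )*383^1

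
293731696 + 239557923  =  533289619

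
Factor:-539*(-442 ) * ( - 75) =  - 17867850 = - 2^1*3^1*5^2*7^2*11^1*13^1 * 17^1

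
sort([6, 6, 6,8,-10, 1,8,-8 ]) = [-10,-8,  1,6, 6,6,8,8 ] 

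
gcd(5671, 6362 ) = 1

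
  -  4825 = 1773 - 6598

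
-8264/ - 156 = 2066/39 = 52.97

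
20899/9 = 20899/9 = 2322.11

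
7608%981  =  741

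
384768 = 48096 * 8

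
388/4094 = 194/2047 =0.09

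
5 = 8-3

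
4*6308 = 25232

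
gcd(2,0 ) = 2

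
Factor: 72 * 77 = 5544=2^3 * 3^2*7^1  *11^1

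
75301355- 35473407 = 39827948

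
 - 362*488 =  - 176656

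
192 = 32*6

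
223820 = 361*620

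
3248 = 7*464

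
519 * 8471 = 4396449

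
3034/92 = 32 + 45/46 = 32.98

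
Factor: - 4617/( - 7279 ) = 3^5*19^1 * 29^( - 1 ) *251^( - 1 ) 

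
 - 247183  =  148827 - 396010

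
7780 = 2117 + 5663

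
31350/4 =15675/2=   7837.50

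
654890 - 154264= 500626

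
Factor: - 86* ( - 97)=2^1 * 43^1*  97^1 = 8342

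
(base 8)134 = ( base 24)3k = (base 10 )92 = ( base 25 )3h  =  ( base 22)44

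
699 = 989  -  290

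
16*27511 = 440176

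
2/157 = 2/157 =0.01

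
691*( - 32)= -22112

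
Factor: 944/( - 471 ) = - 2^4*3^( - 1 )*59^1*157^( -1 ) 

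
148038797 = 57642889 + 90395908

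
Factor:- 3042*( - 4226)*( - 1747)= -2^2*3^2*13^2*1747^1*2113^1 = - 22458544524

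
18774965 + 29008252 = 47783217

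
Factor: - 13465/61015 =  - 2693/12203= - 2693^1 * 12203^( - 1 ) 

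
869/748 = 1+11/68 =1.16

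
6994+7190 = 14184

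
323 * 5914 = 1910222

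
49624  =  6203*8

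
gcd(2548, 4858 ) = 14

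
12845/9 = 1427+ 2/9 = 1427.22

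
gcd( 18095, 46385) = 5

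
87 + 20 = 107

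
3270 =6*545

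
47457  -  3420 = 44037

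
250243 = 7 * 35749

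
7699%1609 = 1263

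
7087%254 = 229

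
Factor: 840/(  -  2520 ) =  -  3^( - 1) = - 1/3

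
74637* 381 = 28436697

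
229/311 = 229/311 = 0.74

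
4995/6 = 1665/2 = 832.50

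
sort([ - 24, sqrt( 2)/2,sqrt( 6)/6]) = [-24,  sqrt( 6)/6,sqrt ( 2)/2 ] 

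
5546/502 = 11 +12/251 = 11.05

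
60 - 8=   52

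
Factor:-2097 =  - 3^2*233^1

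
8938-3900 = 5038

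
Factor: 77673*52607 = 4086143511 = 3^1*17^1*31^1*1523^1*1697^1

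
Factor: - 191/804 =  - 2^( - 2)*3^( - 1)*67^( - 1)*191^1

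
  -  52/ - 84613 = 52/84613 = 0.00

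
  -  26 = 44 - 70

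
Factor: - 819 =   -  3^2*7^1*13^1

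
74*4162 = 307988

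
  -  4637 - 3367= - 8004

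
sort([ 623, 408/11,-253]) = [ - 253,408/11, 623]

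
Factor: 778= 2^1*389^1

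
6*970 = 5820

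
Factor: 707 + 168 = 5^3 * 7^1 = 875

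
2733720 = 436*6270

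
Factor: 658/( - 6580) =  - 1/10 = - 2^(- 1) *5^( - 1)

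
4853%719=539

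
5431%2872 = 2559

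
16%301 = 16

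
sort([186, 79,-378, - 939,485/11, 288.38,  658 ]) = [-939, - 378,485/11,79, 186, 288.38, 658]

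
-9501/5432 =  - 9501/5432 = -1.75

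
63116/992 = 63 + 5/8 =63.62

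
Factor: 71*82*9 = 52398=2^1*3^2*41^1*71^1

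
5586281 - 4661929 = 924352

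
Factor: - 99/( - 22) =9/2 = 2^( - 1) * 3^2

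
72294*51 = 3686994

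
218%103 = 12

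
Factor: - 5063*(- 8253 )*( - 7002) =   -  2^1*3^4*7^1*61^1*83^1*131^1*389^1 = - 292578142878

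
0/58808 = 0=0.00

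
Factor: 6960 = 2^4*  3^1*5^1*29^1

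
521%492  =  29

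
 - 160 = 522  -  682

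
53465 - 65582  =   - 12117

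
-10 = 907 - 917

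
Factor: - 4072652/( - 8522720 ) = 2^( - 3 )*5^( - 1 ) *59^1*17257^1*53267^( - 1) = 1018163/2130680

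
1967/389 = 5 + 22/389 = 5.06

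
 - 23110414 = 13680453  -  36790867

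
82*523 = 42886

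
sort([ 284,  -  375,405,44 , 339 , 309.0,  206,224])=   [ - 375,  44,206,  224,  284,309.0 , 339, 405 ] 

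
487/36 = 13  +  19/36 = 13.53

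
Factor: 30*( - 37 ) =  - 2^1 * 3^1* 5^1*37^1 =-  1110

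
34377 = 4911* 7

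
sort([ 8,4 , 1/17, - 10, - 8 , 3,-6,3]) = [ -10, - 8, - 6, 1/17 , 3, 3,4, 8] 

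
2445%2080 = 365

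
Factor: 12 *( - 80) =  - 2^6*3^1*5^1 = - 960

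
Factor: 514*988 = 507832 = 2^3 * 13^1*19^1*257^1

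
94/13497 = 94/13497 = 0.01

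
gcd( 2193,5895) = 3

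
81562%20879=18925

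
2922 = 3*974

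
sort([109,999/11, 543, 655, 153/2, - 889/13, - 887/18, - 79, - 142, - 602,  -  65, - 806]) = [ - 806, - 602,-142, - 79, - 889/13, -65, - 887/18,153/2,999/11, 109, 543,655] 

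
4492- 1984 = 2508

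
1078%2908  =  1078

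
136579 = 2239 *61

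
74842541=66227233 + 8615308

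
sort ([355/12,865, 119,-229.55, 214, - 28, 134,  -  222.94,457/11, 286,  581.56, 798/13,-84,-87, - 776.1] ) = [-776.1, - 229.55,-222.94,  -  87,  -  84, - 28,355/12,457/11,798/13,119,134,214,286,581.56,865]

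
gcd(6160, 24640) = 6160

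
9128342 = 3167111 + 5961231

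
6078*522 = 3172716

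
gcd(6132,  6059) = 73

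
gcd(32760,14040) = 4680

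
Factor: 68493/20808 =2^( - 3) * 3^(-1)*79^1 = 79/24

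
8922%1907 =1294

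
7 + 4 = 11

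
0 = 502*0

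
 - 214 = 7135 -7349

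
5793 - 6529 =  - 736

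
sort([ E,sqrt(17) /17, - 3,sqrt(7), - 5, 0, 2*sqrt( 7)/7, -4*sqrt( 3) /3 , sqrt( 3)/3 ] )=[-5, - 3, - 4 * sqrt( 3 ) /3, 0, sqrt( 17 ) /17,sqrt( 3)/3, 2*sqrt( 7)/7,sqrt( 7),E]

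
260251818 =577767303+  -  317515485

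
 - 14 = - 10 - 4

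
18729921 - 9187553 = 9542368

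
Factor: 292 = 2^2*73^1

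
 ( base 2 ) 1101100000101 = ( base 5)210132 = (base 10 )6917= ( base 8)15405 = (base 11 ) 5219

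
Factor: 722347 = 17^1*42491^1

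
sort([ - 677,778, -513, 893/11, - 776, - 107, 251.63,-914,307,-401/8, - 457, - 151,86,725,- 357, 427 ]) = [-914 , - 776, - 677, - 513, - 457, - 357 , - 151,-107, -401/8 , 893/11, 86,251.63,307, 427,  725, 778 ] 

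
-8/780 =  - 2/195 = -  0.01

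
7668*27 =207036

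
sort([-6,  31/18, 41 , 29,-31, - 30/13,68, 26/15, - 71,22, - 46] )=[ - 71, - 46, - 31, - 6, - 30/13, 31/18, 26/15, 22,29, 41,  68] 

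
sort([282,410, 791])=[ 282,410, 791 ] 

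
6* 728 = 4368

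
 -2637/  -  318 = 879/106 = 8.29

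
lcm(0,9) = 0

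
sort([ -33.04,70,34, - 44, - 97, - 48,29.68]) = [ - 97 ,- 48, - 44,- 33.04, 29.68,34, 70 ]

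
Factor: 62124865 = 5^1* 11^1*  421^1* 2683^1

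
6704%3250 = 204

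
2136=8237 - 6101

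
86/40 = 2 + 3/20 = 2.15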